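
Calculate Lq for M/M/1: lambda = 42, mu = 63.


rho = 42/63; Lq = rho^2/(1-rho) = 1.33

1.33


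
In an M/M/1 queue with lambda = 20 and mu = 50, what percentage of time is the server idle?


Idle fraction = (1 - rho) * 100 = (1 - 20/50) * 100 = 60.0%

60.0%


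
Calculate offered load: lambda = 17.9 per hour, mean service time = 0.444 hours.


Offered load a = lambda * E[S] = 17.9 * 0.444 = 7.95 Erlangs

7.95 Erlangs


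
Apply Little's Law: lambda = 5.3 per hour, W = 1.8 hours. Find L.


L = lambda * W = 5.3 * 1.8 = 9.54

9.54


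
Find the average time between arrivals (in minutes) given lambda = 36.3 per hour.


Mean interarrival time = 60/lambda = 60/36.3 = 1.65 minutes

1.65 minutes


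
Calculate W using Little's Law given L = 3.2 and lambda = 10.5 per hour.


W = L / lambda = 3.2 / 10.5 = 0.3048 hours

0.3048 hours


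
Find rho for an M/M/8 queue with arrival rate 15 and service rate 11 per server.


rho = lambda/(c*mu) = 15/(8*11) = 0.1705

0.1705


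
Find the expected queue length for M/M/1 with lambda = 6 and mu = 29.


rho = 6/29; Lq = rho^2/(1-rho) = 0.05

0.05


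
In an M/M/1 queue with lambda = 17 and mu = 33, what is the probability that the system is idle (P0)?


P0 = 1 - rho = 1 - 17/33 = 0.4848

0.4848


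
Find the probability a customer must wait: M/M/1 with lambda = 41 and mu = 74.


P(wait) = rho = lambda/mu = 41/74 = 0.5541

0.5541


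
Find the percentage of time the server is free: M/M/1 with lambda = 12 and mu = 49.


Idle fraction = (1 - rho) * 100 = (1 - 12/49) * 100 = 75.5%

75.5%


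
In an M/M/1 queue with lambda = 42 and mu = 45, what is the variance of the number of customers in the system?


rho = 42/45; Var(N) = rho/(1-rho)^2 = 210.0

210.0


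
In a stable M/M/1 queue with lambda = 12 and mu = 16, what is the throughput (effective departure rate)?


For a stable queue (lambda < mu), throughput = lambda = 12 per hour

12 per hour


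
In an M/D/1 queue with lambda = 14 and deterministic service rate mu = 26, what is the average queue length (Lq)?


M/D/1: Lq = rho^2 / (2*(1-rho)) where rho = 14/26; Lq = 0.31

0.31


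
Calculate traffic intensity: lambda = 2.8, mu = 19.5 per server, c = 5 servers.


rho = lambda / (c * mu) = 2.8 / (5 * 19.5) = 0.0287

0.0287


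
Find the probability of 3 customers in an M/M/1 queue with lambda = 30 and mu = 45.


rho = 30/45; P(n) = (1-rho)*rho^n = (1-30/45)*(30/45)^3 = 0.0988

0.0988


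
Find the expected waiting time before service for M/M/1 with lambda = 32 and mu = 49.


rho = 32/49; Wq = rho/(mu - lambda) = 0.0384 hours

0.0384 hours


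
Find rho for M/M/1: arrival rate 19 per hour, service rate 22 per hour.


rho = lambda/mu = 19/22 = 0.8636

0.8636


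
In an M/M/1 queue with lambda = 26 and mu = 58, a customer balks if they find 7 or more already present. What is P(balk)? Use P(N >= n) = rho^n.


P(N >= 7) = rho^7 = (26/58)^7 = 0.0036

0.0036


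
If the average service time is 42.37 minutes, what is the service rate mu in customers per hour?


mu = 60 / avg_service_time = 60 / 42.37 = 1.42 per hour

1.42 per hour


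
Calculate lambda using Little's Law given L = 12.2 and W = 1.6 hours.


lambda = L / W = 12.2 / 1.6 = 7.63 per hour

7.63 per hour


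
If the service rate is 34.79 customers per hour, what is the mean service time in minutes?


Mean service time = 60/mu = 60/34.79 = 1.72 minutes

1.72 minutes


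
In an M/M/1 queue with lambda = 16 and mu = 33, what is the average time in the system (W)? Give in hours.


W = 1/(mu - lambda) = 1/(33 - 16) = 0.0588 hours

0.0588 hours


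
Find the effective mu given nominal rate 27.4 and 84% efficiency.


Effective rate = mu * efficiency = 27.4 * 0.84 = 23.02 per hour

23.02 per hour


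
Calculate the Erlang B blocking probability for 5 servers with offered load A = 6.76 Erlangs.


B(N,A) = (A^N/N!) / sum(A^k/k!, k=0..N) with N=5, A=6.76 = 0.4103

0.4103


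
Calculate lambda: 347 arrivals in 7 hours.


lambda = total arrivals / time = 347 / 7 = 49.57 per hour

49.57 per hour


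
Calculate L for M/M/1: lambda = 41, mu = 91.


rho = 41/91; L = rho/(1-rho) = 0.82

0.82


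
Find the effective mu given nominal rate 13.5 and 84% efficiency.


Effective rate = mu * efficiency = 13.5 * 0.84 = 11.34 per hour

11.34 per hour


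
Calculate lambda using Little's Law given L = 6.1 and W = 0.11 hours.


lambda = L / W = 6.1 / 0.11 = 55.45 per hour

55.45 per hour


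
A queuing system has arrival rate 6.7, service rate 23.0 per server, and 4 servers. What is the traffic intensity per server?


rho = lambda / (c * mu) = 6.7 / (4 * 23.0) = 0.0728

0.0728


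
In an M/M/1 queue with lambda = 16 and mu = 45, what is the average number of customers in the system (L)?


rho = 16/45; L = rho/(1-rho) = 0.55

0.55


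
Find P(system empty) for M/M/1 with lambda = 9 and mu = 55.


P0 = 1 - rho = 1 - 9/55 = 0.8364

0.8364


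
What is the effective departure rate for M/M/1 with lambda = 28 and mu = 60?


For a stable queue (lambda < mu), throughput = lambda = 28 per hour

28 per hour


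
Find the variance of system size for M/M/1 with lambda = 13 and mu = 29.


rho = 13/29; Var(N) = rho/(1-rho)^2 = 1.47

1.47


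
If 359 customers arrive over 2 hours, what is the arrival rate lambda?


lambda = total arrivals / time = 359 / 2 = 179.5 per hour

179.5 per hour


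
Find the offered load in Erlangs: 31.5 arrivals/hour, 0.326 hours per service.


Offered load a = lambda * E[S] = 31.5 * 0.326 = 10.27 Erlangs

10.27 Erlangs


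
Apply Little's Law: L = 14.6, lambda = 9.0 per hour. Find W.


W = L / lambda = 14.6 / 9.0 = 1.6222 hours

1.6222 hours


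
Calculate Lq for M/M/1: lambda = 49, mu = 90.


rho = 49/90; Lq = rho^2/(1-rho) = 0.65

0.65


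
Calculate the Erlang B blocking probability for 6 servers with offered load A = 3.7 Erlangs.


B(N,A) = (A^N/N!) / sum(A^k/k!, k=0..N) with N=6, A=3.7 = 0.096

0.096


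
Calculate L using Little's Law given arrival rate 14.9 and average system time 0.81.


L = lambda * W = 14.9 * 0.81 = 12.07

12.07


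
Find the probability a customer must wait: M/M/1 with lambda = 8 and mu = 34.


P(wait) = rho = lambda/mu = 8/34 = 0.2353

0.2353


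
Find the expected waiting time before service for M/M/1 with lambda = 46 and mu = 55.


rho = 46/55; Wq = rho/(mu - lambda) = 0.0929 hours

0.0929 hours


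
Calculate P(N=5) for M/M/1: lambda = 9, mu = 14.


rho = 9/14; P(n) = (1-rho)*rho^n = (1-9/14)*(9/14)^5 = 0.0392

0.0392


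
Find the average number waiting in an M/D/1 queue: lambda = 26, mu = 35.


M/D/1: Lq = rho^2 / (2*(1-rho)) where rho = 26/35; Lq = 1.07

1.07


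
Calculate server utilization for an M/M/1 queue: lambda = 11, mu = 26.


rho = lambda/mu = 11/26 = 0.4231

0.4231


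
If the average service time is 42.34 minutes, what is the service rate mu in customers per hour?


mu = 60 / avg_service_time = 60 / 42.34 = 1.42 per hour

1.42 per hour


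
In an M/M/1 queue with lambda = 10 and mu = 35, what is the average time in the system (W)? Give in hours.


W = 1/(mu - lambda) = 1/(35 - 10) = 0.04 hours

0.04 hours


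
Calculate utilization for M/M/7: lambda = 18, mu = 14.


rho = lambda/(c*mu) = 18/(7*14) = 0.1837

0.1837


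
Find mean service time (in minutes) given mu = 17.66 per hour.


Mean service time = 60/mu = 60/17.66 = 3.4 minutes

3.4 minutes


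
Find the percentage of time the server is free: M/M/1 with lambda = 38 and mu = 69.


Idle fraction = (1 - rho) * 100 = (1 - 38/69) * 100 = 44.9%

44.9%


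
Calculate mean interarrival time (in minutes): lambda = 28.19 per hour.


Mean interarrival time = 60/lambda = 60/28.19 = 2.13 minutes

2.13 minutes


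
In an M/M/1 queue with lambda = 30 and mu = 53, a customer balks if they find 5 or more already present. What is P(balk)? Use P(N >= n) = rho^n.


P(N >= 5) = rho^5 = (30/53)^5 = 0.0581

0.0581


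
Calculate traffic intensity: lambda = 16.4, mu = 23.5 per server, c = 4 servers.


rho = lambda / (c * mu) = 16.4 / (4 * 23.5) = 0.1745

0.1745


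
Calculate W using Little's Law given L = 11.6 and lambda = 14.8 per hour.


W = L / lambda = 11.6 / 14.8 = 0.7838 hours

0.7838 hours


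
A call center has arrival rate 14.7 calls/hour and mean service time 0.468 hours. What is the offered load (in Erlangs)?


Offered load a = lambda * E[S] = 14.7 * 0.468 = 6.88 Erlangs

6.88 Erlangs


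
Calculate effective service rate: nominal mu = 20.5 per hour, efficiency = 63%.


Effective rate = mu * efficiency = 20.5 * 0.63 = 12.92 per hour

12.92 per hour


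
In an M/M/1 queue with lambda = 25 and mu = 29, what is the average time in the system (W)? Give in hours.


W = 1/(mu - lambda) = 1/(29 - 25) = 0.25 hours

0.25 hours


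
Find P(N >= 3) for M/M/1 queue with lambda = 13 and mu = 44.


P(N >= 3) = rho^3 = (13/44)^3 = 0.0258

0.0258


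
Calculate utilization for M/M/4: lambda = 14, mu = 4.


rho = lambda/(c*mu) = 14/(4*4) = 0.875

0.875


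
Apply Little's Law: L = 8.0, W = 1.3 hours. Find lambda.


lambda = L / W = 8.0 / 1.3 = 6.15 per hour

6.15 per hour


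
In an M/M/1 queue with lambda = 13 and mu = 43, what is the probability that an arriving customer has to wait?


P(wait) = rho = lambda/mu = 13/43 = 0.3023

0.3023


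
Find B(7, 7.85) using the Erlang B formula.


B(N,A) = (A^N/N!) / sum(A^k/k!, k=0..N) with N=7, A=7.85 = 0.2996

0.2996


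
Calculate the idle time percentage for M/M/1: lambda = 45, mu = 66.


Idle fraction = (1 - rho) * 100 = (1 - 45/66) * 100 = 31.8%

31.8%


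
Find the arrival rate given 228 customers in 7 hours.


lambda = total arrivals / time = 228 / 7 = 32.57 per hour

32.57 per hour


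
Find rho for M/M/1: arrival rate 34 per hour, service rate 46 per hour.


rho = lambda/mu = 34/46 = 0.7391

0.7391


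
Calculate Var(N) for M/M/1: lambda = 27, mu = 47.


rho = 27/47; Var(N) = rho/(1-rho)^2 = 3.17

3.17


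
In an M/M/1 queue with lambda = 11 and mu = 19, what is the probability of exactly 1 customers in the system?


rho = 11/19; P(n) = (1-rho)*rho^n = (1-11/19)*(11/19)^1 = 0.2438

0.2438


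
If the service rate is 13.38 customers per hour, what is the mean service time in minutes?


Mean service time = 60/mu = 60/13.38 = 4.48 minutes

4.48 minutes


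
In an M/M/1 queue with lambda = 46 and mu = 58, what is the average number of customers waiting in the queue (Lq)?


rho = 46/58; Lq = rho^2/(1-rho) = 3.04

3.04


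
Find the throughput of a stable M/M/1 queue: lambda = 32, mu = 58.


For a stable queue (lambda < mu), throughput = lambda = 32 per hour

32 per hour


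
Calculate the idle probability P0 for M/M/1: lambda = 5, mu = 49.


P0 = 1 - rho = 1 - 5/49 = 0.898

0.898


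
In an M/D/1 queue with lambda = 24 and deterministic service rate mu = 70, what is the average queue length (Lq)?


M/D/1: Lq = rho^2 / (2*(1-rho)) where rho = 24/70; Lq = 0.09

0.09


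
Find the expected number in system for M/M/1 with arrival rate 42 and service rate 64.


rho = 42/64; L = rho/(1-rho) = 1.91

1.91


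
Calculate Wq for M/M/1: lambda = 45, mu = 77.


rho = 45/77; Wq = rho/(mu - lambda) = 0.0183 hours

0.0183 hours


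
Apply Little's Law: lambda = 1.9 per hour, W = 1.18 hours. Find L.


L = lambda * W = 1.9 * 1.18 = 2.24

2.24


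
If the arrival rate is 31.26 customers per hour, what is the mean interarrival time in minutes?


Mean interarrival time = 60/lambda = 60/31.26 = 1.92 minutes

1.92 minutes


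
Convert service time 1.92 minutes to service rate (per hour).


mu = 60 / avg_service_time = 60 / 1.92 = 31.25 per hour

31.25 per hour


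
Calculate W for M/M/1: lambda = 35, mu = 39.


W = 1/(mu - lambda) = 1/(39 - 35) = 0.25 hours

0.25 hours


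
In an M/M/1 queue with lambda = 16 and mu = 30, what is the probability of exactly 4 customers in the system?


rho = 16/30; P(n) = (1-rho)*rho^n = (1-16/30)*(16/30)^4 = 0.0378

0.0378


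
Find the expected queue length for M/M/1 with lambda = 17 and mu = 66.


rho = 17/66; Lq = rho^2/(1-rho) = 0.09

0.09


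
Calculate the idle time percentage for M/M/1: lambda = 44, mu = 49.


Idle fraction = (1 - rho) * 100 = (1 - 44/49) * 100 = 10.2%

10.2%


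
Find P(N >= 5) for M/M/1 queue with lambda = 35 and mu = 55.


P(N >= 5) = rho^5 = (35/55)^5 = 0.1044

0.1044


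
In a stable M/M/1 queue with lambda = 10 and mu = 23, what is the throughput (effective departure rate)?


For a stable queue (lambda < mu), throughput = lambda = 10 per hour

10 per hour


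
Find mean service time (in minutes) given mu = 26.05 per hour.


Mean service time = 60/mu = 60/26.05 = 2.3 minutes

2.3 minutes


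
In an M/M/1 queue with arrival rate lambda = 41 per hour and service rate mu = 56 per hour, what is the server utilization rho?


rho = lambda/mu = 41/56 = 0.7321

0.7321


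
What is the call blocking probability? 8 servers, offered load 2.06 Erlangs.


B(N,A) = (A^N/N!) / sum(A^k/k!, k=0..N) with N=8, A=2.06 = 0.001

0.001


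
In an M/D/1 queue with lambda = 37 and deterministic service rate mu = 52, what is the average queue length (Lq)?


M/D/1: Lq = rho^2 / (2*(1-rho)) where rho = 37/52; Lq = 0.88

0.88


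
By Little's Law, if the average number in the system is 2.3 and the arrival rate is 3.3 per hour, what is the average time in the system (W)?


W = L / lambda = 2.3 / 3.3 = 0.697 hours

0.697 hours


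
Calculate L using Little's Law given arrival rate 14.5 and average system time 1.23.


L = lambda * W = 14.5 * 1.23 = 17.84

17.84


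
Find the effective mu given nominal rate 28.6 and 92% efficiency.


Effective rate = mu * efficiency = 28.6 * 0.92 = 26.31 per hour

26.31 per hour


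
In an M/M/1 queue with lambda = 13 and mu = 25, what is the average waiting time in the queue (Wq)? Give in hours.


rho = 13/25; Wq = rho/(mu - lambda) = 0.0433 hours

0.0433 hours


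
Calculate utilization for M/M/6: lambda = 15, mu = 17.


rho = lambda/(c*mu) = 15/(6*17) = 0.1471

0.1471


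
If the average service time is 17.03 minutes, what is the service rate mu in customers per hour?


mu = 60 / avg_service_time = 60 / 17.03 = 3.52 per hour

3.52 per hour


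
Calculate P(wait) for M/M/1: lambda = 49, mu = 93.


P(wait) = rho = lambda/mu = 49/93 = 0.5269

0.5269


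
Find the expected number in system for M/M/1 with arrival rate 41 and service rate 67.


rho = 41/67; L = rho/(1-rho) = 1.58

1.58


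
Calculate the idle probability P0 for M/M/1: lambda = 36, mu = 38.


P0 = 1 - rho = 1 - 36/38 = 0.0526

0.0526


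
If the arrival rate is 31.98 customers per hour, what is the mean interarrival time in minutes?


Mean interarrival time = 60/lambda = 60/31.98 = 1.88 minutes

1.88 minutes


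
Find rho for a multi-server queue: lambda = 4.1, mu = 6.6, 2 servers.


rho = lambda / (c * mu) = 4.1 / (2 * 6.6) = 0.3106

0.3106


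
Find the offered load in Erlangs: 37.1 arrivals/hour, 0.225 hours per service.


Offered load a = lambda * E[S] = 37.1 * 0.225 = 8.35 Erlangs

8.35 Erlangs


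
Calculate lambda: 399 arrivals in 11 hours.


lambda = total arrivals / time = 399 / 11 = 36.27 per hour

36.27 per hour


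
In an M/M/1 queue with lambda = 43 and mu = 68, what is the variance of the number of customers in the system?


rho = 43/68; Var(N) = rho/(1-rho)^2 = 4.68

4.68


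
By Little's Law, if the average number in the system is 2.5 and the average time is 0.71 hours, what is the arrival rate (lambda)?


lambda = L / W = 2.5 / 0.71 = 3.52 per hour

3.52 per hour


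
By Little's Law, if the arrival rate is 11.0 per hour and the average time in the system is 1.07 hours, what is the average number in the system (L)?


L = lambda * W = 11.0 * 1.07 = 11.77

11.77


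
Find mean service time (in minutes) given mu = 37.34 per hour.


Mean service time = 60/mu = 60/37.34 = 1.61 minutes

1.61 minutes


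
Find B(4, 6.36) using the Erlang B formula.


B(N,A) = (A^N/N!) / sum(A^k/k!, k=0..N) with N=4, A=6.36 = 0.4917

0.4917


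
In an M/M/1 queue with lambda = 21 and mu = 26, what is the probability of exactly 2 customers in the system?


rho = 21/26; P(n) = (1-rho)*rho^n = (1-21/26)*(21/26)^2 = 0.1255

0.1255


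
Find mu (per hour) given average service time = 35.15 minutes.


mu = 60 / avg_service_time = 60 / 35.15 = 1.71 per hour

1.71 per hour


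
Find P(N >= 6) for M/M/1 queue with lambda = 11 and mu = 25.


P(N >= 6) = rho^6 = (11/25)^6 = 0.0073

0.0073


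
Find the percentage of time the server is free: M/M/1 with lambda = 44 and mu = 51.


Idle fraction = (1 - rho) * 100 = (1 - 44/51) * 100 = 13.7%

13.7%


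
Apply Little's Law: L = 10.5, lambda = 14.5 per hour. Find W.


W = L / lambda = 10.5 / 14.5 = 0.7241 hours

0.7241 hours


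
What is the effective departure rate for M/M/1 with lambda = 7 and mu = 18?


For a stable queue (lambda < mu), throughput = lambda = 7 per hour

7 per hour


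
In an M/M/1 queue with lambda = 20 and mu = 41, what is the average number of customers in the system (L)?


rho = 20/41; L = rho/(1-rho) = 0.95

0.95


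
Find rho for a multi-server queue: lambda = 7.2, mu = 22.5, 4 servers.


rho = lambda / (c * mu) = 7.2 / (4 * 22.5) = 0.08

0.08


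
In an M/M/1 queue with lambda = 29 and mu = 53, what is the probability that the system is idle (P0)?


P0 = 1 - rho = 1 - 29/53 = 0.4528

0.4528


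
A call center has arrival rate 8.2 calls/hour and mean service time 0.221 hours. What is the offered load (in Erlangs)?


Offered load a = lambda * E[S] = 8.2 * 0.221 = 1.81 Erlangs

1.81 Erlangs


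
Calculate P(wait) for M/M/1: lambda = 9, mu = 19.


P(wait) = rho = lambda/mu = 9/19 = 0.4737

0.4737


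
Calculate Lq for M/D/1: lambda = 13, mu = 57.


M/D/1: Lq = rho^2 / (2*(1-rho)) where rho = 13/57; Lq = 0.03

0.03


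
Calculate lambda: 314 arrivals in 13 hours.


lambda = total arrivals / time = 314 / 13 = 24.15 per hour

24.15 per hour


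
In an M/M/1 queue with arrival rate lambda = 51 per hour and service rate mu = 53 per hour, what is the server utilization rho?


rho = lambda/mu = 51/53 = 0.9623

0.9623


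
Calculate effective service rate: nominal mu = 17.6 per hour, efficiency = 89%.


Effective rate = mu * efficiency = 17.6 * 0.89 = 15.66 per hour

15.66 per hour


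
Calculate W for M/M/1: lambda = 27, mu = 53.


W = 1/(mu - lambda) = 1/(53 - 27) = 0.0385 hours

0.0385 hours


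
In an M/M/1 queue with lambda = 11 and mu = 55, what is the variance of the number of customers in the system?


rho = 11/55; Var(N) = rho/(1-rho)^2 = 0.31

0.31


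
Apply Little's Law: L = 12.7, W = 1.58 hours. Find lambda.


lambda = L / W = 12.7 / 1.58 = 8.04 per hour

8.04 per hour


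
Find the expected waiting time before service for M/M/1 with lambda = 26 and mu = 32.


rho = 26/32; Wq = rho/(mu - lambda) = 0.1354 hours

0.1354 hours


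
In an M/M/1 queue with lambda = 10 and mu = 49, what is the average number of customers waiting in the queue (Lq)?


rho = 10/49; Lq = rho^2/(1-rho) = 0.05

0.05


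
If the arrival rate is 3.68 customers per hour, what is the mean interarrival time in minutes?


Mean interarrival time = 60/lambda = 60/3.68 = 16.3 minutes

16.3 minutes


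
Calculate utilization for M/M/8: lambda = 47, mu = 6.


rho = lambda/(c*mu) = 47/(8*6) = 0.9792

0.9792


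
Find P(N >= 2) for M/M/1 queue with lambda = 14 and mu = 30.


P(N >= 2) = rho^2 = (14/30)^2 = 0.2178

0.2178


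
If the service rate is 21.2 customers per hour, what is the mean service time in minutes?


Mean service time = 60/mu = 60/21.2 = 2.83 minutes

2.83 minutes


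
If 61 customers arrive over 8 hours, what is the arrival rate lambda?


lambda = total arrivals / time = 61 / 8 = 7.63 per hour

7.63 per hour


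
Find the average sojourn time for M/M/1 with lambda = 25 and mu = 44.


W = 1/(mu - lambda) = 1/(44 - 25) = 0.0526 hours

0.0526 hours


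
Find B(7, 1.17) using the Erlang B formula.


B(N,A) = (A^N/N!) / sum(A^k/k!, k=0..N) with N=7, A=1.17 = 0.0002

0.0002


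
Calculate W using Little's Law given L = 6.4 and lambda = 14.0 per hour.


W = L / lambda = 6.4 / 14.0 = 0.4571 hours

0.4571 hours


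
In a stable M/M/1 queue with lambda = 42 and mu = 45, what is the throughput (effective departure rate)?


For a stable queue (lambda < mu), throughput = lambda = 42 per hour

42 per hour


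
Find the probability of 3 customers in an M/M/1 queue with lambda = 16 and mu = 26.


rho = 16/26; P(n) = (1-rho)*rho^n = (1-16/26)*(16/26)^3 = 0.0896

0.0896


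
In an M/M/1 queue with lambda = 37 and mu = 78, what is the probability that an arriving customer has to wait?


P(wait) = rho = lambda/mu = 37/78 = 0.4744

0.4744


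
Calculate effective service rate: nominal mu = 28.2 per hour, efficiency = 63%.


Effective rate = mu * efficiency = 28.2 * 0.63 = 17.77 per hour

17.77 per hour


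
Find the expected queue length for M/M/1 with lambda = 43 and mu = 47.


rho = 43/47; Lq = rho^2/(1-rho) = 9.84

9.84


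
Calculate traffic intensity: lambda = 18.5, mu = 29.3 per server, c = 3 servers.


rho = lambda / (c * mu) = 18.5 / (3 * 29.3) = 0.2105

0.2105


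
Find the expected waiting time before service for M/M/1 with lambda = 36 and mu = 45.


rho = 36/45; Wq = rho/(mu - lambda) = 0.0889 hours

0.0889 hours


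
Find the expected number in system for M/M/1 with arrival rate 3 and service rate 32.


rho = 3/32; L = rho/(1-rho) = 0.1

0.1


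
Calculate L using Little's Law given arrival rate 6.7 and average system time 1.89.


L = lambda * W = 6.7 * 1.89 = 12.66

12.66


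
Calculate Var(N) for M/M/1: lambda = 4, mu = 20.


rho = 4/20; Var(N) = rho/(1-rho)^2 = 0.31

0.31


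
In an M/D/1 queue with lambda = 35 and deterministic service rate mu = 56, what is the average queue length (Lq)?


M/D/1: Lq = rho^2 / (2*(1-rho)) where rho = 35/56; Lq = 0.52

0.52


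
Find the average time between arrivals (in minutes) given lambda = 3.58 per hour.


Mean interarrival time = 60/lambda = 60/3.58 = 16.76 minutes

16.76 minutes


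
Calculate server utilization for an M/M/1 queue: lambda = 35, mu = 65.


rho = lambda/mu = 35/65 = 0.5385

0.5385


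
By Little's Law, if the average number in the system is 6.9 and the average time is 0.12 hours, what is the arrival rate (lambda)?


lambda = L / W = 6.9 / 0.12 = 57.5 per hour

57.5 per hour


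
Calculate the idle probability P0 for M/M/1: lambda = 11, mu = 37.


P0 = 1 - rho = 1 - 11/37 = 0.7027

0.7027


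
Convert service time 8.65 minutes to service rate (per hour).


mu = 60 / avg_service_time = 60 / 8.65 = 6.94 per hour

6.94 per hour


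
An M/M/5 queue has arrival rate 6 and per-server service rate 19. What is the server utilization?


rho = lambda/(c*mu) = 6/(5*19) = 0.0632

0.0632


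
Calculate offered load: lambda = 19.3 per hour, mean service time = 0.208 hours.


Offered load a = lambda * E[S] = 19.3 * 0.208 = 4.01 Erlangs

4.01 Erlangs


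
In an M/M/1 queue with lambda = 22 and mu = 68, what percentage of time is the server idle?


Idle fraction = (1 - rho) * 100 = (1 - 22/68) * 100 = 67.6%

67.6%


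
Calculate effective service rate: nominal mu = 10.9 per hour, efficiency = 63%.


Effective rate = mu * efficiency = 10.9 * 0.63 = 6.87 per hour

6.87 per hour


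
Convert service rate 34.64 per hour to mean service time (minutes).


Mean service time = 60/mu = 60/34.64 = 1.73 minutes

1.73 minutes


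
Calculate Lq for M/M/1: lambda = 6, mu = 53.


rho = 6/53; Lq = rho^2/(1-rho) = 0.01

0.01


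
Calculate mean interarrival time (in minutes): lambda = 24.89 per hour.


Mean interarrival time = 60/lambda = 60/24.89 = 2.41 minutes

2.41 minutes


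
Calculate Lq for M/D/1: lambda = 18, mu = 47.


M/D/1: Lq = rho^2 / (2*(1-rho)) where rho = 18/47; Lq = 0.12

0.12


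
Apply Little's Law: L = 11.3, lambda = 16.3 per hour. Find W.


W = L / lambda = 11.3 / 16.3 = 0.6933 hours

0.6933 hours


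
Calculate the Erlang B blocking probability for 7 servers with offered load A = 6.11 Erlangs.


B(N,A) = (A^N/N!) / sum(A^k/k!, k=0..N) with N=7, A=6.11 = 0.1922

0.1922


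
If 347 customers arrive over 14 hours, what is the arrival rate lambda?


lambda = total arrivals / time = 347 / 14 = 24.79 per hour

24.79 per hour


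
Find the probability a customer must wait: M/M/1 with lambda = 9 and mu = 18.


P(wait) = rho = lambda/mu = 9/18 = 0.5

0.5


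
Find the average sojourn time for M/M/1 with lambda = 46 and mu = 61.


W = 1/(mu - lambda) = 1/(61 - 46) = 0.0667 hours

0.0667 hours


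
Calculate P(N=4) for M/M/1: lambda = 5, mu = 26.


rho = 5/26; P(n) = (1-rho)*rho^n = (1-5/26)*(5/26)^4 = 0.0011

0.0011


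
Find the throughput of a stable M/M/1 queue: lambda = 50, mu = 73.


For a stable queue (lambda < mu), throughput = lambda = 50 per hour

50 per hour


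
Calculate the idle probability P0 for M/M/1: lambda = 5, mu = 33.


P0 = 1 - rho = 1 - 5/33 = 0.8485

0.8485


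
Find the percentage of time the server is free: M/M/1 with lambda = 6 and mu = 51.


Idle fraction = (1 - rho) * 100 = (1 - 6/51) * 100 = 88.2%

88.2%


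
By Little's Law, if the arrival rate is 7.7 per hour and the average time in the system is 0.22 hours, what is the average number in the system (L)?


L = lambda * W = 7.7 * 0.22 = 1.69

1.69


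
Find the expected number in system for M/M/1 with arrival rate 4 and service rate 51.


rho = 4/51; L = rho/(1-rho) = 0.09

0.09


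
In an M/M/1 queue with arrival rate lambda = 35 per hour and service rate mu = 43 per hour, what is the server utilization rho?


rho = lambda/mu = 35/43 = 0.814

0.814


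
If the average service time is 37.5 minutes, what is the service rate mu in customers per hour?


mu = 60 / avg_service_time = 60 / 37.5 = 1.6 per hour

1.6 per hour


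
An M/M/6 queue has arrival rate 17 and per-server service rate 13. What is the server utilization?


rho = lambda/(c*mu) = 17/(6*13) = 0.2179

0.2179


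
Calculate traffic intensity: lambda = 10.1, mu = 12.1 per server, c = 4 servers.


rho = lambda / (c * mu) = 10.1 / (4 * 12.1) = 0.2087

0.2087


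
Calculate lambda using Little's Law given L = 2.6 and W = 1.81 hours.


lambda = L / W = 2.6 / 1.81 = 1.44 per hour

1.44 per hour


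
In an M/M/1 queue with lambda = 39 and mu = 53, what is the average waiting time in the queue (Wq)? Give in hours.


rho = 39/53; Wq = rho/(mu - lambda) = 0.0526 hours

0.0526 hours


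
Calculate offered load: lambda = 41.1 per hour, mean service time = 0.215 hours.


Offered load a = lambda * E[S] = 41.1 * 0.215 = 8.84 Erlangs

8.84 Erlangs


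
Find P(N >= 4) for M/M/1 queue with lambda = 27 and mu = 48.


P(N >= 4) = rho^4 = (27/48)^4 = 0.1001

0.1001


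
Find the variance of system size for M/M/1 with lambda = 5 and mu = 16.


rho = 5/16; Var(N) = rho/(1-rho)^2 = 0.66

0.66


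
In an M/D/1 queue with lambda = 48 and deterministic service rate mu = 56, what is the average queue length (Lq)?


M/D/1: Lq = rho^2 / (2*(1-rho)) where rho = 48/56; Lq = 2.57

2.57


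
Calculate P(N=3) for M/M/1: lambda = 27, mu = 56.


rho = 27/56; P(n) = (1-rho)*rho^n = (1-27/56)*(27/56)^3 = 0.058

0.058


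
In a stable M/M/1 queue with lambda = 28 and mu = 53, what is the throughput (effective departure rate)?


For a stable queue (lambda < mu), throughput = lambda = 28 per hour

28 per hour


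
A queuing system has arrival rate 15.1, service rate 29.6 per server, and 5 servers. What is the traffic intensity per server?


rho = lambda / (c * mu) = 15.1 / (5 * 29.6) = 0.102

0.102


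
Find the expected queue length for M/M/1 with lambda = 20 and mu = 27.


rho = 20/27; Lq = rho^2/(1-rho) = 2.12

2.12


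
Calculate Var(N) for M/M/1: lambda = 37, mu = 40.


rho = 37/40; Var(N) = rho/(1-rho)^2 = 164.44

164.44


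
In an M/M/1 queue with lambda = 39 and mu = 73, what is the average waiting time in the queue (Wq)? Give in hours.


rho = 39/73; Wq = rho/(mu - lambda) = 0.0157 hours

0.0157 hours


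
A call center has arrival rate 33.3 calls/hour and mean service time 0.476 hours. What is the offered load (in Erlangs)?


Offered load a = lambda * E[S] = 33.3 * 0.476 = 15.85 Erlangs

15.85 Erlangs


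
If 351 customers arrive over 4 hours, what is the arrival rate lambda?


lambda = total arrivals / time = 351 / 4 = 87.75 per hour

87.75 per hour


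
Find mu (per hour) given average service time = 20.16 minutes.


mu = 60 / avg_service_time = 60 / 20.16 = 2.98 per hour

2.98 per hour


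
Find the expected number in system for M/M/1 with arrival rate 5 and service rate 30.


rho = 5/30; L = rho/(1-rho) = 0.2

0.2


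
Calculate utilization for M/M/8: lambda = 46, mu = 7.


rho = lambda/(c*mu) = 46/(8*7) = 0.8214

0.8214


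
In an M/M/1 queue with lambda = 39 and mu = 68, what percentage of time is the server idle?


Idle fraction = (1 - rho) * 100 = (1 - 39/68) * 100 = 42.6%

42.6%


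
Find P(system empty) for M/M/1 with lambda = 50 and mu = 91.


P0 = 1 - rho = 1 - 50/91 = 0.4505

0.4505


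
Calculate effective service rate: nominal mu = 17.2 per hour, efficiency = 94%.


Effective rate = mu * efficiency = 17.2 * 0.94 = 16.17 per hour

16.17 per hour


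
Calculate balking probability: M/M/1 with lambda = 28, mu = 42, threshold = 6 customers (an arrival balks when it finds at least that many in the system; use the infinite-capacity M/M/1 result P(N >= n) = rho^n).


P(N >= 6) = rho^6 = (28/42)^6 = 0.0878

0.0878


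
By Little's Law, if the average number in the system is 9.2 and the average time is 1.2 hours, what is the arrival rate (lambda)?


lambda = L / W = 9.2 / 1.2 = 7.67 per hour

7.67 per hour


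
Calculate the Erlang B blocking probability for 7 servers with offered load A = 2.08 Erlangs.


B(N,A) = (A^N/N!) / sum(A^k/k!, k=0..N) with N=7, A=2.08 = 0.0042

0.0042


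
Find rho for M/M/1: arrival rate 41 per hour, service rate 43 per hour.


rho = lambda/mu = 41/43 = 0.9535

0.9535


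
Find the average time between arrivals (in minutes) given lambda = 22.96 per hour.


Mean interarrival time = 60/lambda = 60/22.96 = 2.61 minutes

2.61 minutes


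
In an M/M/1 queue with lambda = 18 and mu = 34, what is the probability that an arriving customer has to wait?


P(wait) = rho = lambda/mu = 18/34 = 0.5294

0.5294


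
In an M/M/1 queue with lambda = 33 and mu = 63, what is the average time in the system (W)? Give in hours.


W = 1/(mu - lambda) = 1/(63 - 33) = 0.0333 hours

0.0333 hours


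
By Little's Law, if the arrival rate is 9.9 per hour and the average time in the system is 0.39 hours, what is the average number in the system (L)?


L = lambda * W = 9.9 * 0.39 = 3.86

3.86


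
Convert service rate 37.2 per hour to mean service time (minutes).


Mean service time = 60/mu = 60/37.2 = 1.61 minutes

1.61 minutes


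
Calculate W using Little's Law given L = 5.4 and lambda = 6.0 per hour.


W = L / lambda = 5.4 / 6.0 = 0.9 hours

0.9 hours


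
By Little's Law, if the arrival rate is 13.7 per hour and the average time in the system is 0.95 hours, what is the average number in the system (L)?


L = lambda * W = 13.7 * 0.95 = 13.02

13.02


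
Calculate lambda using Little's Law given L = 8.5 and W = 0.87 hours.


lambda = L / W = 8.5 / 0.87 = 9.77 per hour

9.77 per hour


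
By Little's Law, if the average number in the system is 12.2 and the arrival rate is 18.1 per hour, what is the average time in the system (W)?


W = L / lambda = 12.2 / 18.1 = 0.674 hours

0.674 hours


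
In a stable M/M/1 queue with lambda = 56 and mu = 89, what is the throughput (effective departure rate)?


For a stable queue (lambda < mu), throughput = lambda = 56 per hour

56 per hour


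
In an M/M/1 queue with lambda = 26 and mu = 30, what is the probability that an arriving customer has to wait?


P(wait) = rho = lambda/mu = 26/30 = 0.8667

0.8667


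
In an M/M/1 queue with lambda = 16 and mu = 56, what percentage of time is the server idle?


Idle fraction = (1 - rho) * 100 = (1 - 16/56) * 100 = 71.4%

71.4%


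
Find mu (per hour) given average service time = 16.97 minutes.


mu = 60 / avg_service_time = 60 / 16.97 = 3.54 per hour

3.54 per hour


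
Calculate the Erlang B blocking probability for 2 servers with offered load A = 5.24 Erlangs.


B(N,A) = (A^N/N!) / sum(A^k/k!, k=0..N) with N=2, A=5.24 = 0.6875

0.6875


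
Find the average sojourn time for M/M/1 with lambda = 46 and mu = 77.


W = 1/(mu - lambda) = 1/(77 - 46) = 0.0323 hours

0.0323 hours


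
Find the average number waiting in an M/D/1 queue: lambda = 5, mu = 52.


M/D/1: Lq = rho^2 / (2*(1-rho)) where rho = 5/52; Lq = 0.01

0.01


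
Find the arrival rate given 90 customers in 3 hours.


lambda = total arrivals / time = 90 / 3 = 30.0 per hour

30.0 per hour


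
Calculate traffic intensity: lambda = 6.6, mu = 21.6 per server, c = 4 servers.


rho = lambda / (c * mu) = 6.6 / (4 * 21.6) = 0.0764

0.0764


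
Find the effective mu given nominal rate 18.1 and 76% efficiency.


Effective rate = mu * efficiency = 18.1 * 0.76 = 13.76 per hour

13.76 per hour


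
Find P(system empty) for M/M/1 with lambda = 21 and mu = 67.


P0 = 1 - rho = 1 - 21/67 = 0.6866

0.6866


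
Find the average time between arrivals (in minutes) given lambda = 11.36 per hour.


Mean interarrival time = 60/lambda = 60/11.36 = 5.28 minutes

5.28 minutes


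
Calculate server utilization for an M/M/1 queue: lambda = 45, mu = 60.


rho = lambda/mu = 45/60 = 0.75

0.75


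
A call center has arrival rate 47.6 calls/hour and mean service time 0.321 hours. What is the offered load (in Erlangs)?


Offered load a = lambda * E[S] = 47.6 * 0.321 = 15.28 Erlangs

15.28 Erlangs


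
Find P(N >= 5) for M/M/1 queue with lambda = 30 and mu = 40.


P(N >= 5) = rho^5 = (30/40)^5 = 0.2373

0.2373


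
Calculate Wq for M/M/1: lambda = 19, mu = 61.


rho = 19/61; Wq = rho/(mu - lambda) = 0.0074 hours

0.0074 hours


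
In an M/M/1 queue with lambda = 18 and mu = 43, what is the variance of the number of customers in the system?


rho = 18/43; Var(N) = rho/(1-rho)^2 = 1.24

1.24


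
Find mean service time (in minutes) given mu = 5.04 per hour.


Mean service time = 60/mu = 60/5.04 = 11.9 minutes

11.9 minutes


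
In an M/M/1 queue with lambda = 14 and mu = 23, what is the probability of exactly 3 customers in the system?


rho = 14/23; P(n) = (1-rho)*rho^n = (1-14/23)*(14/23)^3 = 0.0883

0.0883


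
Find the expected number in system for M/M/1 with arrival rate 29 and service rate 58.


rho = 29/58; L = rho/(1-rho) = 1.0

1.0


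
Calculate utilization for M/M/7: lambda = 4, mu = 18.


rho = lambda/(c*mu) = 4/(7*18) = 0.0317

0.0317


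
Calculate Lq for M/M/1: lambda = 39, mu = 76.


rho = 39/76; Lq = rho^2/(1-rho) = 0.54

0.54


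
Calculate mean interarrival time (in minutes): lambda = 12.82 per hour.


Mean interarrival time = 60/lambda = 60/12.82 = 4.68 minutes

4.68 minutes


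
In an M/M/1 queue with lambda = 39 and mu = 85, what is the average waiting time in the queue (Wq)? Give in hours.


rho = 39/85; Wq = rho/(mu - lambda) = 0.01 hours

0.01 hours


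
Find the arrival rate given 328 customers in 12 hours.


lambda = total arrivals / time = 328 / 12 = 27.33 per hour

27.33 per hour


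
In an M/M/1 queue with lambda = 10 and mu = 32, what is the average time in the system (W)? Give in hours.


W = 1/(mu - lambda) = 1/(32 - 10) = 0.0455 hours

0.0455 hours


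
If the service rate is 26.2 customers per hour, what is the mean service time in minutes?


Mean service time = 60/mu = 60/26.2 = 2.29 minutes

2.29 minutes


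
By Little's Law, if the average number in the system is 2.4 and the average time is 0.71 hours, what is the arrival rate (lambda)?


lambda = L / W = 2.4 / 0.71 = 3.38 per hour

3.38 per hour


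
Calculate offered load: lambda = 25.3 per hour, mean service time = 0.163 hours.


Offered load a = lambda * E[S] = 25.3 * 0.163 = 4.12 Erlangs

4.12 Erlangs


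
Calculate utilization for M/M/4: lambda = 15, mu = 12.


rho = lambda/(c*mu) = 15/(4*12) = 0.3125

0.3125


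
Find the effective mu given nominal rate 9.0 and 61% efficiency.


Effective rate = mu * efficiency = 9.0 * 0.61 = 5.49 per hour

5.49 per hour


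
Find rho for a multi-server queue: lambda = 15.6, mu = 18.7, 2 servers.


rho = lambda / (c * mu) = 15.6 / (2 * 18.7) = 0.4171

0.4171


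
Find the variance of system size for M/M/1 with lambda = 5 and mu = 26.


rho = 5/26; Var(N) = rho/(1-rho)^2 = 0.29

0.29


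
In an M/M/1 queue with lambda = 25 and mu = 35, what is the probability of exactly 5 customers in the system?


rho = 25/35; P(n) = (1-rho)*rho^n = (1-25/35)*(25/35)^5 = 0.0531

0.0531


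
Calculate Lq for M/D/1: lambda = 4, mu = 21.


M/D/1: Lq = rho^2 / (2*(1-rho)) where rho = 4/21; Lq = 0.02

0.02


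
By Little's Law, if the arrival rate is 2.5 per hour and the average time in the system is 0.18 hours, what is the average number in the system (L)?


L = lambda * W = 2.5 * 0.18 = 0.45

0.45


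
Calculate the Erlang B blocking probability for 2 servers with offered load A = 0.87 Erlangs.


B(N,A) = (A^N/N!) / sum(A^k/k!, k=0..N) with N=2, A=0.87 = 0.1683

0.1683


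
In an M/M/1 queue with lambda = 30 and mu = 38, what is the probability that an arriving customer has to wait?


P(wait) = rho = lambda/mu = 30/38 = 0.7895

0.7895


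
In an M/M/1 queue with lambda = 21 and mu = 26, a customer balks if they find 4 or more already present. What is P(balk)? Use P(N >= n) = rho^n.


P(N >= 4) = rho^4 = (21/26)^4 = 0.4256

0.4256


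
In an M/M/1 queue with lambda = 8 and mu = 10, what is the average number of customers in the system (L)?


rho = 8/10; L = rho/(1-rho) = 4.0

4.0


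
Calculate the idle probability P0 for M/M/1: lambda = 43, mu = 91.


P0 = 1 - rho = 1 - 43/91 = 0.5275

0.5275


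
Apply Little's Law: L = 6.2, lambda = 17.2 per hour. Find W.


W = L / lambda = 6.2 / 17.2 = 0.3605 hours

0.3605 hours


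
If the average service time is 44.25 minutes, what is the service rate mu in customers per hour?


mu = 60 / avg_service_time = 60 / 44.25 = 1.36 per hour

1.36 per hour


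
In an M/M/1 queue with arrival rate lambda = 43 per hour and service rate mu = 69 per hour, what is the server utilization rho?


rho = lambda/mu = 43/69 = 0.6232

0.6232


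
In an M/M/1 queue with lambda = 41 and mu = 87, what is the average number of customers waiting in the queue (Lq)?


rho = 41/87; Lq = rho^2/(1-rho) = 0.42

0.42
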